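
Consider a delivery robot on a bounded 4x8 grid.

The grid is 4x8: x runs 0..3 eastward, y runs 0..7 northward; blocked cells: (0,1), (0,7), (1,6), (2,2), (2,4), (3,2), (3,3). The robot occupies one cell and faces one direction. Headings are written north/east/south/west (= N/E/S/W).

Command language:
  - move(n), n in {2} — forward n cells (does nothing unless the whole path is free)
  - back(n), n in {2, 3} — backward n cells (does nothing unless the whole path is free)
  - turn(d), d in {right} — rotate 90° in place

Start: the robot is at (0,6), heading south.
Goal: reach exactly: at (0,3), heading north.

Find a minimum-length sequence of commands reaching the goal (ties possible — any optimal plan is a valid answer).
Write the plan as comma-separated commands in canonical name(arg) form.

from: at (0,6), heading south
[1] after turn(right): at (0,6), heading west
[2] after turn(right): at (0,6), heading north
[3] after back(3): at (0,3), heading north
minimal: 3 command(s), checked below 3.

turn(right), turn(right), back(3)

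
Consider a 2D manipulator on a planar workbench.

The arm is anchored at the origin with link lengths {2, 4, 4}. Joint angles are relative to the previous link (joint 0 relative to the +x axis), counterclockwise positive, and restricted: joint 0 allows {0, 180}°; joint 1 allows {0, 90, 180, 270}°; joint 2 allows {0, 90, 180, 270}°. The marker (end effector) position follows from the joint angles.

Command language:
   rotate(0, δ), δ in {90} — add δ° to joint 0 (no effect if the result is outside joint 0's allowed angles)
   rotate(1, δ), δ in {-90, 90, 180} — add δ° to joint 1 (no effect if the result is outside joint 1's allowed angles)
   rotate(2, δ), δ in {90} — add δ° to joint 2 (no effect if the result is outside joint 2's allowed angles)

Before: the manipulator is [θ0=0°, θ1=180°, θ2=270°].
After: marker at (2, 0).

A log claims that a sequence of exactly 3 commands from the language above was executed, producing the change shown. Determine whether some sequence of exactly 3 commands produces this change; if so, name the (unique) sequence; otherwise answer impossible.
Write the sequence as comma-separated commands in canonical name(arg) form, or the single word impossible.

t0: [θ0=0°, θ1=180°, θ2=270°]
1. rotate(2, 90) → [θ0=0°, θ1=180°, θ2=0°]
2. rotate(2, 90) → [θ0=0°, θ1=180°, θ2=90°]
3. rotate(2, 90) → [θ0=0°, θ1=180°, θ2=180°]
no rival 3-sequence matches.

rotate(2, 90), rotate(2, 90), rotate(2, 90)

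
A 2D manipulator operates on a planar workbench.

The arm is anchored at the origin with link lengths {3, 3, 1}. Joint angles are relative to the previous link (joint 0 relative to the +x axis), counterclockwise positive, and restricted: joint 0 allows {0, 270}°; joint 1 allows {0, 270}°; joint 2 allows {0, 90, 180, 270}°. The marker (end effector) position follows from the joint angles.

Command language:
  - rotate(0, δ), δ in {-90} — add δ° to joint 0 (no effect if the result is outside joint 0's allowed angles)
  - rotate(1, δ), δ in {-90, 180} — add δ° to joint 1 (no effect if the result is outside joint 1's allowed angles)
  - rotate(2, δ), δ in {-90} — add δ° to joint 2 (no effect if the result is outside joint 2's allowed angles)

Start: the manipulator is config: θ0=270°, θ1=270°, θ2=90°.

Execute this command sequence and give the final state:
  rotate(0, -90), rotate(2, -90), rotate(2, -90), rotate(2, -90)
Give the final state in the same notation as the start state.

config: θ0=270°, θ1=270°, θ2=180°

from: config: θ0=270°, θ1=270°, θ2=90°
[1] after rotate(0, -90): config: θ0=270°, θ1=270°, θ2=90°
[2] after rotate(2, -90): config: θ0=270°, θ1=270°, θ2=0°
[3] after rotate(2, -90): config: θ0=270°, θ1=270°, θ2=270°
[4] after rotate(2, -90): config: θ0=270°, θ1=270°, θ2=180°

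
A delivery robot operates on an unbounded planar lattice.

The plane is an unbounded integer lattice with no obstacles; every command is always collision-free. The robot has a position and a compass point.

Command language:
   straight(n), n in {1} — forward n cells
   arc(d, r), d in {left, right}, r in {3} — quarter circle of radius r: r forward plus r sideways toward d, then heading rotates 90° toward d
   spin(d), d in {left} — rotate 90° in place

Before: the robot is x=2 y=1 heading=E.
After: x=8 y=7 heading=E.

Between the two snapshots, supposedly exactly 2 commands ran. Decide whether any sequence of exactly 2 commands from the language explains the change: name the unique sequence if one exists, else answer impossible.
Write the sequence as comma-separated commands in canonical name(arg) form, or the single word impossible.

key: still facing E at the end — net rotation zero over 2 steps
start: x=2 y=1 heading=E
[1] after arc(left, 3): x=5 y=4 heading=N
[2] after arc(right, 3): x=8 y=7 heading=E
all 16 alternatives checked — unique.

arc(left, 3), arc(right, 3)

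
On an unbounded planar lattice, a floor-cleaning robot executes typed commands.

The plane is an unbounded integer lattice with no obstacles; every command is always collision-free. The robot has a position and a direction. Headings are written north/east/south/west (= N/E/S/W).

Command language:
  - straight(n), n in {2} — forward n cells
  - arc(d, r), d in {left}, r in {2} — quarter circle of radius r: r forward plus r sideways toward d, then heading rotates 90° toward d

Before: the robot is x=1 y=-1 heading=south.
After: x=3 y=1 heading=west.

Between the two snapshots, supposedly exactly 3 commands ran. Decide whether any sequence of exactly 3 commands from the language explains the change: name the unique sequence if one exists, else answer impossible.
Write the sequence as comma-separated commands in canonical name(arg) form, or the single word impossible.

key: position moved to (3,1) AND the heading swung to W — translation plus rotation needed
start: x=1 y=-1 heading=south
[1] after arc(left, 2): x=3 y=-3 heading=east
[2] after arc(left, 2): x=5 y=-1 heading=north
[3] after arc(left, 2): x=3 y=1 heading=west
no other 3-command option fits: unique.

arc(left, 2), arc(left, 2), arc(left, 2)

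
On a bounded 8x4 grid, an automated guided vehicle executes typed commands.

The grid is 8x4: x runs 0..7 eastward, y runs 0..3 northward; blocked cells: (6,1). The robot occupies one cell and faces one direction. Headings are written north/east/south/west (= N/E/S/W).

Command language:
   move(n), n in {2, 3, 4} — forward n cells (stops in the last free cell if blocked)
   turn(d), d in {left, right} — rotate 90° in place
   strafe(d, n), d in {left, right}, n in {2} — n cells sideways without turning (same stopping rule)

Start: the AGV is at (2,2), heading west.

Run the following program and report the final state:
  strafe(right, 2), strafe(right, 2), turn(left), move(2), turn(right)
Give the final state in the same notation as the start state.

start: at (2,2), heading west
1. strafe(right, 2) → at (2,3), heading west
2. strafe(right, 2) → at (2,3), heading west
3. turn(left) → at (2,3), heading south
4. move(2) → at (2,1), heading south
5. turn(right) → at (2,1), heading west

at (2,1), heading west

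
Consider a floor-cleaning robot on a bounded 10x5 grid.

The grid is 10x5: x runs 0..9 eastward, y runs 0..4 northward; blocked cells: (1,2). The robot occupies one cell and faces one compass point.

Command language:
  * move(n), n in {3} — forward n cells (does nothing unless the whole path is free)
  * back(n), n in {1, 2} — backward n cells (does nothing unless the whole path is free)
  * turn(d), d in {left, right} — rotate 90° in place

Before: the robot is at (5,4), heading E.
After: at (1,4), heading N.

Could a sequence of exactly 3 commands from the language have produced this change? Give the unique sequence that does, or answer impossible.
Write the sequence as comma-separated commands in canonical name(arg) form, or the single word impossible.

back(2), back(2), turn(left)

key: position moved to (1,4) AND the heading swung to N — translation plus rotation needed
initial: at (5,4), heading E
t=1 back(2) ⇒ at (3,4), heading E
t=2 back(2) ⇒ at (1,4), heading E
t=3 turn(left) ⇒ at (1,4), heading N
no rival 3-sequence matches.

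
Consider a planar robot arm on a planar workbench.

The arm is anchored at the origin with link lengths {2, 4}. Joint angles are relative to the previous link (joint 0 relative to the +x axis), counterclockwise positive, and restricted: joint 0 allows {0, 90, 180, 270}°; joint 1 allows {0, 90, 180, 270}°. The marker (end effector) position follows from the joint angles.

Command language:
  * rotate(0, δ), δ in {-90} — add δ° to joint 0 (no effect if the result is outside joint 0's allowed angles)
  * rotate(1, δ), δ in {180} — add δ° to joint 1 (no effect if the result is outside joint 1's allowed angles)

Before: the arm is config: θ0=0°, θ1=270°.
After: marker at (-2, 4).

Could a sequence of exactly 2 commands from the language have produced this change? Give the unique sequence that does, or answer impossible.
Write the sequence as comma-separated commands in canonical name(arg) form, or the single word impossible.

begin: config: θ0=0°, θ1=270°
1. rotate(0, -90) → config: θ0=270°, θ1=270°
2. rotate(0, -90) → config: θ0=180°, θ1=270°
uniquely the one of 4 2-step routes that fits.

rotate(0, -90), rotate(0, -90)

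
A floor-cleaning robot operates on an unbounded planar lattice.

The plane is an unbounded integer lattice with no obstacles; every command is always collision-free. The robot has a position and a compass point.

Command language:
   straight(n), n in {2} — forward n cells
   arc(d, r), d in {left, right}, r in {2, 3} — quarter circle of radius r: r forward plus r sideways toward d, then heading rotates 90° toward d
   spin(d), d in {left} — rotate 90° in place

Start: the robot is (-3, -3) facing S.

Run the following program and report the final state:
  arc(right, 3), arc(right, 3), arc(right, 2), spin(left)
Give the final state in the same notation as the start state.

initial: (-3, -3) facing S
t=1 arc(right, 3) ⇒ (-6, -6) facing W
t=2 arc(right, 3) ⇒ (-9, -3) facing N
t=3 arc(right, 2) ⇒ (-7, -1) facing E
t=4 spin(left) ⇒ (-7, -1) facing N

(-7, -1) facing N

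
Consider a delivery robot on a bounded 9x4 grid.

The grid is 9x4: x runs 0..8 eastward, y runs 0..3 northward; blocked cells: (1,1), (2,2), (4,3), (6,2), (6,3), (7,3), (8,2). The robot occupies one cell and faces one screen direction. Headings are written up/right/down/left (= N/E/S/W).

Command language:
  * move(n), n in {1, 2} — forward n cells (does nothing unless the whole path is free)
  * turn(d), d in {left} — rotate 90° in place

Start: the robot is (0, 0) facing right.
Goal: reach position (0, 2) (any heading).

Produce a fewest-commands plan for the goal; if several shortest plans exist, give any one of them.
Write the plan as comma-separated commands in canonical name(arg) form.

t0: (0, 0) facing right
1. turn(left) → (0, 0) facing up
2. move(2) → (0, 2) facing up
shorter routes all fall short; 2 is best.

turn(left), move(2)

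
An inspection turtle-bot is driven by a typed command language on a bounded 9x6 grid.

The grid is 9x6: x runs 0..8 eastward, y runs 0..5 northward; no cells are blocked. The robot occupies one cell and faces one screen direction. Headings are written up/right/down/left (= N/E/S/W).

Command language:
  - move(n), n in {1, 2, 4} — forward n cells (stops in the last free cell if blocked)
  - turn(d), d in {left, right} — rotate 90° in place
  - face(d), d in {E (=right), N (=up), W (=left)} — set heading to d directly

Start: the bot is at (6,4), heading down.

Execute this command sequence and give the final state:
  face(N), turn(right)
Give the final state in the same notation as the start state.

from: at (6,4), heading down
1. face(N) → at (6,4), heading up
2. turn(right) → at (6,4), heading right

at (6,4), heading right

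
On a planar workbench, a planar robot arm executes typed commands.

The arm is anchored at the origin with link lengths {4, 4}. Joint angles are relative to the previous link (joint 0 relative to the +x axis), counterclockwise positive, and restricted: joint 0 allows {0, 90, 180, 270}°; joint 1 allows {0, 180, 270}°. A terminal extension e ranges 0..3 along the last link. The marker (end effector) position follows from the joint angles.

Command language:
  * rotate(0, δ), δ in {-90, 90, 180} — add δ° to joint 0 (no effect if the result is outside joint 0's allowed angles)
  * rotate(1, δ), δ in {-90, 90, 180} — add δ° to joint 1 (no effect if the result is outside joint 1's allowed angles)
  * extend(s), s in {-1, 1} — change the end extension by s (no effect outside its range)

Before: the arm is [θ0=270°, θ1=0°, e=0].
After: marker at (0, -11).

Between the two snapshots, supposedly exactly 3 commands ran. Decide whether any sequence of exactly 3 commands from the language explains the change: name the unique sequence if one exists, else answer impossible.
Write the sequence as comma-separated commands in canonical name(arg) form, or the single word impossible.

from: [θ0=270°, θ1=0°, e=0]
[1] after extend(1): [θ0=270°, θ1=0°, e=1]
[2] after extend(1): [θ0=270°, θ1=0°, e=2]
[3] after extend(1): [θ0=270°, θ1=0°, e=3]
no rival 3-sequence matches.

extend(1), extend(1), extend(1)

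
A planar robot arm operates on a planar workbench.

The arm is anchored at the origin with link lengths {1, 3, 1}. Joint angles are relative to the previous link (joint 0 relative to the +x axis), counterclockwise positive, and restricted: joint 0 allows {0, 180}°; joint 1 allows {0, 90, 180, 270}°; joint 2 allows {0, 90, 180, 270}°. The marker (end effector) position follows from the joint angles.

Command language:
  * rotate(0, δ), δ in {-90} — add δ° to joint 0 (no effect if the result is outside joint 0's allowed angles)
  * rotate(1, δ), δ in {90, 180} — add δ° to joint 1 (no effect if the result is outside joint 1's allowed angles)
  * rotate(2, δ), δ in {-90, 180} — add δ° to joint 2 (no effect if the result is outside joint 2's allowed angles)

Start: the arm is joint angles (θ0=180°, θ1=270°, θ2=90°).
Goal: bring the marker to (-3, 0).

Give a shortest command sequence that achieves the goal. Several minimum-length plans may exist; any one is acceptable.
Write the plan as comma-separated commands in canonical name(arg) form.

from: joint angles (θ0=180°, θ1=270°, θ2=90°)
1. rotate(2, -90) → joint angles (θ0=180°, θ1=270°, θ2=0°)
2. rotate(1, 90) → joint angles (θ0=180°, θ1=0°, θ2=0°)
3. rotate(2, 180) → joint angles (θ0=180°, θ1=0°, θ2=180°)
minimal: 3 command(s), checked below 3.

rotate(2, -90), rotate(1, 90), rotate(2, 180)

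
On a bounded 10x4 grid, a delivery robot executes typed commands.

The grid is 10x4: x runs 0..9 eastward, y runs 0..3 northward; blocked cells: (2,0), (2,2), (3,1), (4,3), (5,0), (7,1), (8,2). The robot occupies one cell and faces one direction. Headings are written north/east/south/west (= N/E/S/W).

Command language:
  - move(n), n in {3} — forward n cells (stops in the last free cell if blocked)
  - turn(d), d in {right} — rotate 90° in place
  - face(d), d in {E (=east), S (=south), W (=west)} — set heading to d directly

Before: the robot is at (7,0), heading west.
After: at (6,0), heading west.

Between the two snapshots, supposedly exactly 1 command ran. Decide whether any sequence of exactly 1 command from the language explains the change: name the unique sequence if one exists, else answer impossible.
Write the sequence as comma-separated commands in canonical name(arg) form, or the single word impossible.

move(3)

key: heading stays W — the single command does not turn
initial: at (7,0), heading west
[1] after move(3): at (6,0), heading west
no other 1-command option fits: unique.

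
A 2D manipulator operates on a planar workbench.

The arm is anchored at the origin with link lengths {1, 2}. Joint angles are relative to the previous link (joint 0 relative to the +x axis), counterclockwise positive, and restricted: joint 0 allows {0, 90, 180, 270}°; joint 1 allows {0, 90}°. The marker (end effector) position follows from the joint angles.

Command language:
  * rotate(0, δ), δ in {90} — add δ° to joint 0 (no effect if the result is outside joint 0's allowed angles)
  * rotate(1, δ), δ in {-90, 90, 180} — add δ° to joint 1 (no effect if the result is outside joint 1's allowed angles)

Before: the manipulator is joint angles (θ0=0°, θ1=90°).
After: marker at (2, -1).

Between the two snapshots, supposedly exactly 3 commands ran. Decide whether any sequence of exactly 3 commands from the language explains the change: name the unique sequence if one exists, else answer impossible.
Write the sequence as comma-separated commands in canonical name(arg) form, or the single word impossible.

rotate(0, 90), rotate(0, 90), rotate(0, 90)

begin: joint angles (θ0=0°, θ1=90°)
1. rotate(0, 90) → joint angles (θ0=90°, θ1=90°)
2. rotate(0, 90) → joint angles (θ0=180°, θ1=90°)
3. rotate(0, 90) → joint angles (θ0=270°, θ1=90°)
no other 3-command option fits: unique.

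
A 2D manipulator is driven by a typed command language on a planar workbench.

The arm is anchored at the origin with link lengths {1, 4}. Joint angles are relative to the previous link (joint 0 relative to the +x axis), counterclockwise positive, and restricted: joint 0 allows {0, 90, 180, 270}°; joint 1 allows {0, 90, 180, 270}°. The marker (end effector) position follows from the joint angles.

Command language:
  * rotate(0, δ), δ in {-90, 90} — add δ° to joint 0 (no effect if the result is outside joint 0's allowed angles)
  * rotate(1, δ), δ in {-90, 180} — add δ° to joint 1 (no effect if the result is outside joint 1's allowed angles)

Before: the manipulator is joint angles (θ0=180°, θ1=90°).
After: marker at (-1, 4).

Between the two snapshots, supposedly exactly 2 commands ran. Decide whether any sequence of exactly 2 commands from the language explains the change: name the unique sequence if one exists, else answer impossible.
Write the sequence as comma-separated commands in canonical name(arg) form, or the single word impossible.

from: joint angles (θ0=180°, θ1=90°)
1. rotate(1, -90) → joint angles (θ0=180°, θ1=0°)
2. rotate(1, -90) → joint angles (θ0=180°, θ1=270°)
no other 2-command option fits: unique.

rotate(1, -90), rotate(1, -90)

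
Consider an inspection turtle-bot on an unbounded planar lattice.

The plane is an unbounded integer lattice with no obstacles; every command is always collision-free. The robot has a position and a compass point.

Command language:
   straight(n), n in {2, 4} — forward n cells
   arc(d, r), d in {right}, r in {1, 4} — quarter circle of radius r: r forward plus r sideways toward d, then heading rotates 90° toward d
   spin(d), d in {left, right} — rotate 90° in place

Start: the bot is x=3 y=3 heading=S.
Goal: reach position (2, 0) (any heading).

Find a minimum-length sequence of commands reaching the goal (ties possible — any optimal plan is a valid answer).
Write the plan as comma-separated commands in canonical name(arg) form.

straight(2), arc(right, 1)

initial: x=3 y=3 heading=S
[1] after straight(2): x=3 y=1 heading=S
[2] after arc(right, 1): x=2 y=0 heading=W
minimal: 2 command(s), checked below 2.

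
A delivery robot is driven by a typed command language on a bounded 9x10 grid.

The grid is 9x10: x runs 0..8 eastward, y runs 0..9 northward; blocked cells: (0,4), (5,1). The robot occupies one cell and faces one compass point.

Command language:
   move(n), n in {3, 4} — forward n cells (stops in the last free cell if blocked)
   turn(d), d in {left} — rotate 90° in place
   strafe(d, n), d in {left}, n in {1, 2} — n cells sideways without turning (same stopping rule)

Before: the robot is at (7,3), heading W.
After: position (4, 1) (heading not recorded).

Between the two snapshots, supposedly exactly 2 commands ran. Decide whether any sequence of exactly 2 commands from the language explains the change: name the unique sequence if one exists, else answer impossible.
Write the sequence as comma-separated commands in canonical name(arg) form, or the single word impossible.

key: running strafe(left, 2) before move(3) would end elsewhere — order is forced
begin: at (7,3), heading W
[1] after move(3): at (4,3), heading W
[2] after strafe(left, 2): at (4,1), heading W
no rival 2-sequence matches.

move(3), strafe(left, 2)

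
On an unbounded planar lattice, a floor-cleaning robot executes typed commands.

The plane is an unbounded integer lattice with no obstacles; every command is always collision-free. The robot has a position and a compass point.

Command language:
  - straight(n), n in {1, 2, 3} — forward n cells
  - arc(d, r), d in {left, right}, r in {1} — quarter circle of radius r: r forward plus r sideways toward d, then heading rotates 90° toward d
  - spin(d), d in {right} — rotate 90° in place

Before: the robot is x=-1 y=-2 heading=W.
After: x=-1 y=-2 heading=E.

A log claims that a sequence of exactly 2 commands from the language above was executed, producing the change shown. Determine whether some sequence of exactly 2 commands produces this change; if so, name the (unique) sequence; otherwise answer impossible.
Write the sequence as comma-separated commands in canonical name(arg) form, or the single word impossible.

key: parked at (-1,-2) the whole time — nothing moves the robot
initial: x=-1 y=-2 heading=W
step 1 (spin(right)): x=-1 y=-2 heading=N
step 2 (spin(right)): x=-1 y=-2 heading=E
all 36 alternatives checked — unique.

spin(right), spin(right)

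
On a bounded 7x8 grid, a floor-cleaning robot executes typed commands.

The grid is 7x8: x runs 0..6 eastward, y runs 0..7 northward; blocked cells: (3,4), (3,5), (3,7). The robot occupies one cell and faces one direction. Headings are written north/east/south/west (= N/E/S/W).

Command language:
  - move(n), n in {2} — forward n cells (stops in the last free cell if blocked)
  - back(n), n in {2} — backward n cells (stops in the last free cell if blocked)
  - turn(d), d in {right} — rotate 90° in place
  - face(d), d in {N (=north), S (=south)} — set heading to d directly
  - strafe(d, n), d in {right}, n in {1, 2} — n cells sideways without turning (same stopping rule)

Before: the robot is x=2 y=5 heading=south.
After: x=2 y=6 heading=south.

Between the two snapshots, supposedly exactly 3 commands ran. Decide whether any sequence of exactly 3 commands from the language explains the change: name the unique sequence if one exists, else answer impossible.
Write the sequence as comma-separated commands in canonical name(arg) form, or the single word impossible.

key: order matters: swapping turn(right) and face(S) lands elsewhere
start: x=2 y=5 heading=south
[1] after turn(right): x=2 y=5 heading=west
[2] after strafe(right, 1): x=2 y=6 heading=west
[3] after face(S): x=2 y=6 heading=south
no rival 3-sequence matches.

turn(right), strafe(right, 1), face(S)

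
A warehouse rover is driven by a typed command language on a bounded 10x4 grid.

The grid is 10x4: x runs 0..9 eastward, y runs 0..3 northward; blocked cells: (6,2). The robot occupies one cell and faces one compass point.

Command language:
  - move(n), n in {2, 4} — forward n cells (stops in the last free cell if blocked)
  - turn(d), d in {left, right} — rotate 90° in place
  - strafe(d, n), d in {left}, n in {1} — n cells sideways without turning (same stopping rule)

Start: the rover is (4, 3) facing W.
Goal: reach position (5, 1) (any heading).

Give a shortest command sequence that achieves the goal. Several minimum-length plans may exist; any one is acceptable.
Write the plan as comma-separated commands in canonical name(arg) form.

turn(left), strafe(left, 1), move(2)

initial: (4, 3) facing W
1. turn(left) → (4, 3) facing S
2. strafe(left, 1) → (5, 3) facing S
3. move(2) → (5, 1) facing S
nothing shorter than 3 reaches the goal.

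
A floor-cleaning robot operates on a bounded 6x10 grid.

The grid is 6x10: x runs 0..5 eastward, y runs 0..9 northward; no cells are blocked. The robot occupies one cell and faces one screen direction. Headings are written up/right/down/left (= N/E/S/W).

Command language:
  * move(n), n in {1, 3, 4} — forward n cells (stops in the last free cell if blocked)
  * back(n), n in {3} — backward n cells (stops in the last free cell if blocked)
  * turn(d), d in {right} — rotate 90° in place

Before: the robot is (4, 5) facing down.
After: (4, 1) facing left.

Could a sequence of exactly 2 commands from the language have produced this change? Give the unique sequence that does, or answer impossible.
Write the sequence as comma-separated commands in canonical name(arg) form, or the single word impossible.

key: position moved to (4,1) AND the heading swung to W — translation plus rotation needed
begin: (4, 5) facing down
1. move(4) → (4, 1) facing down
2. turn(right) → (4, 1) facing left
all 25 alternatives checked — unique.

move(4), turn(right)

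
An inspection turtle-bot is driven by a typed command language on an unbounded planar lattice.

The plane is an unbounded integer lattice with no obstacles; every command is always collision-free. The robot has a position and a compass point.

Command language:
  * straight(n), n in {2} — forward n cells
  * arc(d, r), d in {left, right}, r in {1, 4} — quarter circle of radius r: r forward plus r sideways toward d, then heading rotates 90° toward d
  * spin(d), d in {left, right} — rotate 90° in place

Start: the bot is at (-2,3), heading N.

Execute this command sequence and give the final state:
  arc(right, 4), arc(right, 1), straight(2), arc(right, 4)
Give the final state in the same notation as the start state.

at (-1,0), heading W

initial: at (-2,3), heading N
t=1 arc(right, 4) ⇒ at (2,7), heading E
t=2 arc(right, 1) ⇒ at (3,6), heading S
t=3 straight(2) ⇒ at (3,4), heading S
t=4 arc(right, 4) ⇒ at (-1,0), heading W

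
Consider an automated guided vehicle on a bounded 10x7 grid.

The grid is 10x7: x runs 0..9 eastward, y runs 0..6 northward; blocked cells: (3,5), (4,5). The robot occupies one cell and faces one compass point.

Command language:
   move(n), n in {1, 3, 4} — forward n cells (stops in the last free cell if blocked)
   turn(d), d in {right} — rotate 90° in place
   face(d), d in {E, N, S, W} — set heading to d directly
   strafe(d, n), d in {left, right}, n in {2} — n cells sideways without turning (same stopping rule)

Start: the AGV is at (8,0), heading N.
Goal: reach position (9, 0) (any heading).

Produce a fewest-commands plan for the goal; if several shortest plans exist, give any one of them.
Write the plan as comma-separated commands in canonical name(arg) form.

initial: at (8,0), heading N
step 1 (strafe(right, 2)): at (9,0), heading N
shorter routes all fall short; 1 is best.

strafe(right, 2)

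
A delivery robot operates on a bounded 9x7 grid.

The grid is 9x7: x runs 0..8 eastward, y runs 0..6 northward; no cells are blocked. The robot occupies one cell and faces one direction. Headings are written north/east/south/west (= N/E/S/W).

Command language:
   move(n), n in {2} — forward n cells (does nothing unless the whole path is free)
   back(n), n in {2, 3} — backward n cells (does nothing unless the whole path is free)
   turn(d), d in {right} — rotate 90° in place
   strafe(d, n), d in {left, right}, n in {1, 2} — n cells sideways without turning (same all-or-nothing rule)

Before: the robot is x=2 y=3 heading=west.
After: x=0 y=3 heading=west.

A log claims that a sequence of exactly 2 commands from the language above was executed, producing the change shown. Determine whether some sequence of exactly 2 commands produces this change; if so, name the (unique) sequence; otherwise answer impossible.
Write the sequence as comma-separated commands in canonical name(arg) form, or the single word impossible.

move(2), move(2)

key: the second move(2) would leave the grid, so it does nothing
from: x=2 y=3 heading=west
[1] after move(2): x=0 y=3 heading=west
[2] after move(2): x=0 y=3 heading=west
all 64 alternatives checked — unique.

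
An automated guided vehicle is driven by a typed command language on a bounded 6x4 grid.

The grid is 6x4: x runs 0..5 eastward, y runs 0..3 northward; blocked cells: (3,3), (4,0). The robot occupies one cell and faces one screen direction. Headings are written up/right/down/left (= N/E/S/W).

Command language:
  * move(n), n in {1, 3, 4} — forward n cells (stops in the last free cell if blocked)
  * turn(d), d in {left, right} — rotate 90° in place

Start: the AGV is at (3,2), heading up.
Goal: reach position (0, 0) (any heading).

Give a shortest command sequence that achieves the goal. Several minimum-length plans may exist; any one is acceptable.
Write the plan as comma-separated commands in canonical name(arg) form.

turn(left), move(4), turn(left), move(4)

start: at (3,2), heading up
step 1 (turn(left)): at (3,2), heading left
step 2 (move(4)): at (0,2), heading left
step 3 (turn(left)): at (0,2), heading down
step 4 (move(4)): at (0,0), heading down
no 3-step plan works, so 4 is optimal.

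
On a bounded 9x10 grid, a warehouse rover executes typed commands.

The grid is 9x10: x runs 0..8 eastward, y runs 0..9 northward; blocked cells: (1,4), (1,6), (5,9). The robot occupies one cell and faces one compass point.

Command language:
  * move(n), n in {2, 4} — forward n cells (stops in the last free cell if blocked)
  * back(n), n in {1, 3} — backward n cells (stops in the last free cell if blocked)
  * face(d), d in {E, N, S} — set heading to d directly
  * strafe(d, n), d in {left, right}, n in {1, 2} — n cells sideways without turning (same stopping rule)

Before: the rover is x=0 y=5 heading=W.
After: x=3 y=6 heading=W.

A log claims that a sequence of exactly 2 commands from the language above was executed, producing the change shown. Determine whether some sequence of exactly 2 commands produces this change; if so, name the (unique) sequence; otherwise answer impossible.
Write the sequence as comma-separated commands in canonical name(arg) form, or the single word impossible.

back(3), strafe(right, 1)

key: still facing W at the end — nothing in the sequence rotates
from: x=0 y=5 heading=W
[1] after back(3): x=3 y=5 heading=W
[2] after strafe(right, 1): x=3 y=6 heading=W
no other 2-command option fits: unique.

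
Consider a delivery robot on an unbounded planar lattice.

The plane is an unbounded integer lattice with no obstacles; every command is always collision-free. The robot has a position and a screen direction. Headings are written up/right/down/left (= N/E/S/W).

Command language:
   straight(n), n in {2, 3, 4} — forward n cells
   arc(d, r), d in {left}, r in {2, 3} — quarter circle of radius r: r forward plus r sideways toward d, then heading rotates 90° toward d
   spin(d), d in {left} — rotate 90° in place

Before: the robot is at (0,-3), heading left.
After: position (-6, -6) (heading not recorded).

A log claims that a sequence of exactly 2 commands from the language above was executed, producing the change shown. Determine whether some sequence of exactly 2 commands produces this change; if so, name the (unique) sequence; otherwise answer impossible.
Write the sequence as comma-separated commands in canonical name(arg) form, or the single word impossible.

straight(3), arc(left, 3)

key: order matters: swapping straight(3) and arc(left, 3) lands elsewhere
start: at (0,-3), heading left
t=1 straight(3) ⇒ at (-3,-3), heading left
t=2 arc(left, 3) ⇒ at (-6,-6), heading down
no other 2-command option fits: unique.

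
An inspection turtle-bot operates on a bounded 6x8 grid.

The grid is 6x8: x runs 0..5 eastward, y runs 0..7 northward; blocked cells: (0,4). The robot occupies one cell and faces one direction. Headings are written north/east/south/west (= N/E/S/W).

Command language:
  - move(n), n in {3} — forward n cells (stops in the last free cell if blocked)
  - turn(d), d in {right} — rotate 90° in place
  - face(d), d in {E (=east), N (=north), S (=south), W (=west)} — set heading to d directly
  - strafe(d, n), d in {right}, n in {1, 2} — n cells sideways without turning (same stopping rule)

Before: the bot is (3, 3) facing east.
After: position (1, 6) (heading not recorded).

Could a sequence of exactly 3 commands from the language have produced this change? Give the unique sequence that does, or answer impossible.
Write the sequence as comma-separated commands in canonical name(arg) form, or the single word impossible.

impossible

checked all 3-command options: none fits.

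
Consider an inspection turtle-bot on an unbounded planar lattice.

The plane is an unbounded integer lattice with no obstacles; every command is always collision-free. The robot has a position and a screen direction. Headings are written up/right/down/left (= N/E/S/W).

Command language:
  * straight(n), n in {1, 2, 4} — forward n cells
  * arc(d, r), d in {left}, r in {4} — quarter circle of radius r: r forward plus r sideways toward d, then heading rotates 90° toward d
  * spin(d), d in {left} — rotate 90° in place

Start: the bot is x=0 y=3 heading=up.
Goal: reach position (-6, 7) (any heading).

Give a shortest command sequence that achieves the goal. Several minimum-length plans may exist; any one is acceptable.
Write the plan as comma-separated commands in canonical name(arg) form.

begin: x=0 y=3 heading=up
t=1 arc(left, 4) ⇒ x=-4 y=7 heading=left
t=2 straight(2) ⇒ x=-6 y=7 heading=left
nothing shorter than 2 reaches the goal.

arc(left, 4), straight(2)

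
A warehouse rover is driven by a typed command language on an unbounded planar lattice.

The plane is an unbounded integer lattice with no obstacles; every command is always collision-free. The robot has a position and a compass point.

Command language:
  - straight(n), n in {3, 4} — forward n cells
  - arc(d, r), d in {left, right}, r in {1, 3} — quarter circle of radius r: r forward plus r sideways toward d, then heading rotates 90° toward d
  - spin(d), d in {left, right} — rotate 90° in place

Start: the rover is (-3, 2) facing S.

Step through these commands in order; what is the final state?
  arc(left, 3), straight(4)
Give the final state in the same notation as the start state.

(4, -1) facing E

t0: (-3, 2) facing S
1. arc(left, 3) → (0, -1) facing E
2. straight(4) → (4, -1) facing E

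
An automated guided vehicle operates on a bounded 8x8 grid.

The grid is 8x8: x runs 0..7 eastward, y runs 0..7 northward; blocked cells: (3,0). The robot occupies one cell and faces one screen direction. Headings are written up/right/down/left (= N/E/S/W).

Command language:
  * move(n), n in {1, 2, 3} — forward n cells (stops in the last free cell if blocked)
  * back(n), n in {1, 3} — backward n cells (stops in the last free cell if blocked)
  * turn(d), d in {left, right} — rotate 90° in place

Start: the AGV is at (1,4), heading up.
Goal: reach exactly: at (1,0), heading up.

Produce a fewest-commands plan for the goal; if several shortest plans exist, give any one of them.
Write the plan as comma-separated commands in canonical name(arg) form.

back(3), back(3)

begin: at (1,4), heading up
[1] after back(3): at (1,1), heading up
[2] after back(3): at (1,0), heading up
shorter routes all fall short; 2 is best.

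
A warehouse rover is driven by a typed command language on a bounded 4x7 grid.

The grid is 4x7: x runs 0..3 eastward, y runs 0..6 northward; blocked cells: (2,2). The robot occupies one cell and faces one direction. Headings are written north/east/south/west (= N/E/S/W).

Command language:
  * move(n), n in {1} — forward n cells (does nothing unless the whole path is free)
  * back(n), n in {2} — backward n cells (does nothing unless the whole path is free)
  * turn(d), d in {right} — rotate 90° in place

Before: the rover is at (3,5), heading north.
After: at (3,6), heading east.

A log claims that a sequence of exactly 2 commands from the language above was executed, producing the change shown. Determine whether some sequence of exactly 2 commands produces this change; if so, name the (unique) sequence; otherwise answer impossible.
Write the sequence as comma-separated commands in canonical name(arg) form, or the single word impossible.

move(1), turn(right)

key: cell and facing (now E) both changed — the 2 commands mix motion and turning
t0: at (3,5), heading north
1. move(1) → at (3,6), heading north
2. turn(right) → at (3,6), heading east
uniquely the one of 9 2-step routes that fits.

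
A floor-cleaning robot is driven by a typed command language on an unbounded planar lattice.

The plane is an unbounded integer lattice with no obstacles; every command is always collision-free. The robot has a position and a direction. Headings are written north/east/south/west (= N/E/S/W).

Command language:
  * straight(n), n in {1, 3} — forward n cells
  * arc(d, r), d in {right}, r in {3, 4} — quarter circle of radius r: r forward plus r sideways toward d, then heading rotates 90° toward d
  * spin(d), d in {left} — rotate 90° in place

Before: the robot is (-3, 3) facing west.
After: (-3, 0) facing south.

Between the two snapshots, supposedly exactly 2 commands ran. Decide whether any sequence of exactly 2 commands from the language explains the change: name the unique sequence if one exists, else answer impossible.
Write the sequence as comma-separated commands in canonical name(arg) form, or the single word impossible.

spin(left), straight(3)

key: position moved to (-3,0) AND the heading swung to S — translation plus rotation needed
begin: (-3, 3) facing west
t=1 spin(left) ⇒ (-3, 3) facing south
t=2 straight(3) ⇒ (-3, 0) facing south
all 25 alternatives checked — unique.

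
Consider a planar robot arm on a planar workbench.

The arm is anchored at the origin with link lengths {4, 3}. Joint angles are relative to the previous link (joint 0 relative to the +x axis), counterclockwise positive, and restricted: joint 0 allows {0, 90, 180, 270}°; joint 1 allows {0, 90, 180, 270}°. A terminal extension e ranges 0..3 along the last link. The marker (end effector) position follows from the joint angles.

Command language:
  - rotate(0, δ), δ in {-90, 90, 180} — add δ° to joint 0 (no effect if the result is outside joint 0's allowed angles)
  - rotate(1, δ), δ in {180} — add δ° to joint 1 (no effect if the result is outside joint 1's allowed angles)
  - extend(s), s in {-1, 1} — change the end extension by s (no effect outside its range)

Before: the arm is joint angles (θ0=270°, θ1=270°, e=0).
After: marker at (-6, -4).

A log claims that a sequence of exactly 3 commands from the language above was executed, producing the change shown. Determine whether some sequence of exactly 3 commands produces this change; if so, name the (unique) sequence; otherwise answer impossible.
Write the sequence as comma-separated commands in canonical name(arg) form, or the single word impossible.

t0: joint angles (θ0=270°, θ1=270°, e=0)
step 1 (extend(1)): joint angles (θ0=270°, θ1=270°, e=1)
step 2 (extend(1)): joint angles (θ0=270°, θ1=270°, e=2)
step 3 (extend(1)): joint angles (θ0=270°, θ1=270°, e=3)
no other 3-command option fits: unique.

extend(1), extend(1), extend(1)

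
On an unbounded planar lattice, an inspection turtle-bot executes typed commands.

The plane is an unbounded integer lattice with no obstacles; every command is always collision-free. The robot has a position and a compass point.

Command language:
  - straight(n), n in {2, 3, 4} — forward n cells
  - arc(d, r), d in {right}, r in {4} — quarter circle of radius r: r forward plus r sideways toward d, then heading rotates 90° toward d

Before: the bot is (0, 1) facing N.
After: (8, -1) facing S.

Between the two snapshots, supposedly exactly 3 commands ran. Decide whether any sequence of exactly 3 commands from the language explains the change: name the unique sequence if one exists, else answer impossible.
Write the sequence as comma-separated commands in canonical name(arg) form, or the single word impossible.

arc(right, 4), arc(right, 4), straight(2)

key: order matters: swapping arc(right, 4) and straight(2) lands elsewhere
t0: (0, 1) facing N
1. arc(right, 4) → (4, 5) facing E
2. arc(right, 4) → (8, 1) facing S
3. straight(2) → (8, -1) facing S
uniquely the one of 64 3-step routes that fits.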